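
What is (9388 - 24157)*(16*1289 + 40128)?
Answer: -897246288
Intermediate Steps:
(9388 - 24157)*(16*1289 + 40128) = -14769*(20624 + 40128) = -14769*60752 = -897246288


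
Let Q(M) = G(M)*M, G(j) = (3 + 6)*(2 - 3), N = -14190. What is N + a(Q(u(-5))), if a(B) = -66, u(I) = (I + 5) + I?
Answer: -14256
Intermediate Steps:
u(I) = 5 + 2*I (u(I) = (5 + I) + I = 5 + 2*I)
G(j) = -9 (G(j) = 9*(-1) = -9)
Q(M) = -9*M
N + a(Q(u(-5))) = -14190 - 66 = -14256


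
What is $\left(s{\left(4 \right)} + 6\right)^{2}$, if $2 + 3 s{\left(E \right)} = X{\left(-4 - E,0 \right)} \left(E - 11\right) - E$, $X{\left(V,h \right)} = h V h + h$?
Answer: $16$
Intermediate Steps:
$X{\left(V,h \right)} = h + V h^{2}$ ($X{\left(V,h \right)} = V h h + h = V h^{2} + h = h + V h^{2}$)
$s{\left(E \right)} = - \frac{2}{3} - \frac{E}{3}$ ($s{\left(E \right)} = - \frac{2}{3} + \frac{0 \left(1 + \left(-4 - E\right) 0\right) \left(E - 11\right) - E}{3} = - \frac{2}{3} + \frac{0 \left(1 + 0\right) \left(-11 + E\right) - E}{3} = - \frac{2}{3} + \frac{0 \cdot 1 \left(-11 + E\right) - E}{3} = - \frac{2}{3} + \frac{0 \left(-11 + E\right) - E}{3} = - \frac{2}{3} + \frac{0 - E}{3} = - \frac{2}{3} + \frac{\left(-1\right) E}{3} = - \frac{2}{3} - \frac{E}{3}$)
$\left(s{\left(4 \right)} + 6\right)^{2} = \left(\left(- \frac{2}{3} - \frac{4}{3}\right) + 6\right)^{2} = \left(-2 + 6\right)^{2} = 4^{2} = 16$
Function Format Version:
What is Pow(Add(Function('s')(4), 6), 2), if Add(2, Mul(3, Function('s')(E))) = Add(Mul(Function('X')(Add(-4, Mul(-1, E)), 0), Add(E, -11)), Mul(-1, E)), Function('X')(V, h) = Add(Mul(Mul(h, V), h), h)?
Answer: 16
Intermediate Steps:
Function('X')(V, h) = Add(h, Mul(V, Pow(h, 2))) (Function('X')(V, h) = Add(Mul(Mul(V, h), h), h) = Add(Mul(V, Pow(h, 2)), h) = Add(h, Mul(V, Pow(h, 2))))
Function('s')(E) = Add(Rational(-2, 3), Mul(Rational(-1, 3), E)) (Function('s')(E) = Add(Rational(-2, 3), Mul(Rational(1, 3), Add(Mul(Mul(0, Add(1, Mul(Add(-4, Mul(-1, E)), 0))), Add(E, -11)), Mul(-1, E)))) = Add(Rational(-2, 3), Mul(Rational(1, 3), Add(Mul(Mul(0, Add(1, 0)), Add(-11, E)), Mul(-1, E)))) = Add(Rational(-2, 3), Mul(Rational(1, 3), Add(Mul(Mul(0, 1), Add(-11, E)), Mul(-1, E)))) = Add(Rational(-2, 3), Mul(Rational(1, 3), Add(Mul(0, Add(-11, E)), Mul(-1, E)))) = Add(Rational(-2, 3), Mul(Rational(1, 3), Add(0, Mul(-1, E)))) = Add(Rational(-2, 3), Mul(Rational(1, 3), Mul(-1, E))) = Add(Rational(-2, 3), Mul(Rational(-1, 3), E)))
Pow(Add(Function('s')(4), 6), 2) = Pow(Add(Add(Rational(-2, 3), Mul(Rational(-1, 3), 4)), 6), 2) = Pow(Add(Add(Rational(-2, 3), Rational(-4, 3)), 6), 2) = Pow(Add(-2, 6), 2) = Pow(4, 2) = 16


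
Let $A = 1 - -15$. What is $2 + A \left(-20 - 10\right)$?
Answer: $-478$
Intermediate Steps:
$A = 16$ ($A = 1 + 15 = 16$)
$2 + A \left(-20 - 10\right) = 2 + 16 \left(-20 - 10\right) = 2 + 16 \left(-30\right) = 2 - 480 = -478$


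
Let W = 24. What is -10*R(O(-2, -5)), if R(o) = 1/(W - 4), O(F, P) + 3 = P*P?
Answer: -1/2 ≈ -0.50000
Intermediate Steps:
O(F, P) = -3 + P**2 (O(F, P) = -3 + P*P = -3 + P**2)
R(o) = 1/20 (R(o) = 1/(24 - 4) = 1/20)
-10*R(O(-2, -5)) = -10*1/20 = -1/2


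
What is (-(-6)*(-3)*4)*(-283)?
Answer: 20376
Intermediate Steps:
(-(-6)*(-3)*4)*(-283) = (-3*6*4)*(-283) = -18*4*(-283) = -72*(-283) = 20376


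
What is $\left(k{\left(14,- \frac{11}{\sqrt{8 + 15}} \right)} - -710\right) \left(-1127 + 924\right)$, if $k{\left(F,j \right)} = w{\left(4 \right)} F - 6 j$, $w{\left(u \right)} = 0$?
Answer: $-144130 - \frac{13398 \sqrt{23}}{23} \approx -1.4692 \cdot 10^{5}$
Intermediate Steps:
$k{\left(F,j \right)} = - 6 j$ ($k{\left(F,j \right)} = 0 F - 6 j = 0 - 6 j = - 6 j$)
$\left(k{\left(14,- \frac{11}{\sqrt{8 + 15}} \right)} - -710\right) \left(-1127 + 924\right) = \left(- 6 \left(- \frac{11}{\sqrt{8 + 15}}\right) - -710\right) \left(-1127 + 924\right) = \left(- 6 \left(- \frac{11}{\sqrt{23}}\right) + 710\right) \left(-203\right) = \left(- 6 \left(- 11 \frac{\sqrt{23}}{23}\right) + 710\right) \left(-203\right) = \left(- 6 \left(- \frac{11 \sqrt{23}}{23}\right) + 710\right) \left(-203\right) = \left(\frac{66 \sqrt{23}}{23} + 710\right) \left(-203\right) = \left(710 + \frac{66 \sqrt{23}}{23}\right) \left(-203\right) = -144130 - \frac{13398 \sqrt{23}}{23}$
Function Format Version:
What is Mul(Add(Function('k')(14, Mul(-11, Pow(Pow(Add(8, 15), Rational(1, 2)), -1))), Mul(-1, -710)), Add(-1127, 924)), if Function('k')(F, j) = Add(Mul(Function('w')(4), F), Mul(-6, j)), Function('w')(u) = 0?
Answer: Add(-144130, Mul(Rational(-13398, 23), Pow(23, Rational(1, 2)))) ≈ -1.4692e+5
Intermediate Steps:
Function('k')(F, j) = Mul(-6, j) (Function('k')(F, j) = Add(Mul(0, F), Mul(-6, j)) = Add(0, Mul(-6, j)) = Mul(-6, j))
Mul(Add(Function('k')(14, Mul(-11, Pow(Pow(Add(8, 15), Rational(1, 2)), -1))), Mul(-1, -710)), Add(-1127, 924)) = Mul(Add(Mul(-6, Mul(-11, Pow(Pow(Add(8, 15), Rational(1, 2)), -1))), Mul(-1, -710)), Add(-1127, 924)) = Mul(Add(Mul(-6, Mul(-11, Pow(Pow(23, Rational(1, 2)), -1))), 710), -203) = Mul(Add(Mul(-6, Mul(-11, Mul(Rational(1, 23), Pow(23, Rational(1, 2))))), 710), -203) = Mul(Add(Mul(-6, Mul(Rational(-11, 23), Pow(23, Rational(1, 2)))), 710), -203) = Mul(Add(Mul(Rational(66, 23), Pow(23, Rational(1, 2))), 710), -203) = Mul(Add(710, Mul(Rational(66, 23), Pow(23, Rational(1, 2)))), -203) = Add(-144130, Mul(Rational(-13398, 23), Pow(23, Rational(1, 2))))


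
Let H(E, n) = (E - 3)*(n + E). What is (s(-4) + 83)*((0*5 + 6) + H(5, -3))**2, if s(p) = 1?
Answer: 8400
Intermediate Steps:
H(E, n) = (-3 + E)*(E + n)
(s(-4) + 83)*((0*5 + 6) + H(5, -3))**2 = (1 + 83)*((0*5 + 6) + (5**2 - 3*5 - 3*(-3) + 5*(-3)))**2 = 84*((0 + 6) + (25 - 15 + 9 - 15))**2 = 84*(6 + 4)**2 = 84*10**2 = 84*100 = 8400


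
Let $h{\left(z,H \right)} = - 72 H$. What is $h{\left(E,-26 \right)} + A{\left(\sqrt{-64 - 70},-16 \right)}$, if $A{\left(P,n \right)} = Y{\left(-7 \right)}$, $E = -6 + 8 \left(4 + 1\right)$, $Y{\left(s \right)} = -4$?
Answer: $1868$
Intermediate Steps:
$E = 34$ ($E = -6 + 8 \cdot 5 = -6 + 40 = 34$)
$A{\left(P,n \right)} = -4$
$h{\left(E,-26 \right)} + A{\left(\sqrt{-64 - 70},-16 \right)} = \left(-72\right) \left(-26\right) - 4 = 1872 - 4 = 1868$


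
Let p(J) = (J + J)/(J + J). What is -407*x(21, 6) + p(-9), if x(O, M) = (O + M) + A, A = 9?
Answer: -14651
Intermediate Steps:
x(O, M) = 9 + M + O (x(O, M) = (O + M) + 9 = (M + O) + 9 = 9 + M + O)
p(J) = 1 (p(J) = (2*J)/((2*J)) = (2*J)*(1/(2*J)) = 1)
-407*x(21, 6) + p(-9) = -407*(9 + 6 + 21) + 1 = -407*36 + 1 = -14652 + 1 = -14651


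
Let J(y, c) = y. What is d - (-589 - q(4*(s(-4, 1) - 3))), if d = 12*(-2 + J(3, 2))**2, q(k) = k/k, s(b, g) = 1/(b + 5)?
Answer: 602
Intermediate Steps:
s(b, g) = 1/(5 + b)
q(k) = 1
d = 12 (d = 12*(-2 + 3)**2 = 12*1**2 = 12*1 = 12)
d - (-589 - q(4*(s(-4, 1) - 3))) = 12 - (-589 - 1*1) = 12 - (-589 - 1) = 12 - 1*(-590) = 12 + 590 = 602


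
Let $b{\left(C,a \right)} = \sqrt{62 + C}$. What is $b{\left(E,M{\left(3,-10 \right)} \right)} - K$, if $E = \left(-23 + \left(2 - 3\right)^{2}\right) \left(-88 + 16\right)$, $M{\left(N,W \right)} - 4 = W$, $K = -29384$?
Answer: $29384 + \sqrt{1646} \approx 29425.0$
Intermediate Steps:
$M{\left(N,W \right)} = 4 + W$
$E = 1584$ ($E = \left(-23 + \left(-1\right)^{2}\right) \left(-72\right) = \left(-23 + 1\right) \left(-72\right) = \left(-22\right) \left(-72\right) = 1584$)
$b{\left(E,M{\left(3,-10 \right)} \right)} - K = \sqrt{62 + 1584} - -29384 = \sqrt{1646} + 29384 = 29384 + \sqrt{1646}$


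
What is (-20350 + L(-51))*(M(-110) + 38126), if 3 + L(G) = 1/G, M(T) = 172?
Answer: -13251159064/17 ≈ -7.7948e+8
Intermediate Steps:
L(G) = -3 + 1/G
(-20350 + L(-51))*(M(-110) + 38126) = (-20350 + (-3 + 1/(-51)))*(172 + 38126) = (-20350 + (-3 - 1/51))*38298 = (-20350 - 154/51)*38298 = -1038004/51*38298 = -13251159064/17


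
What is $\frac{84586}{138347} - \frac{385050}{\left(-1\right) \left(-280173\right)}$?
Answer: $- \frac{9857266324}{12920364677} \approx -0.76293$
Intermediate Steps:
$\frac{84586}{138347} - \frac{385050}{\left(-1\right) \left(-280173\right)} = 84586 \cdot \frac{1}{138347} - \frac{385050}{280173} = \frac{84586}{138347} - \frac{128350}{93391} = - \frac{9857266324}{12920364677}$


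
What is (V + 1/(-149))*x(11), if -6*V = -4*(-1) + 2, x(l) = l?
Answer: -1650/149 ≈ -11.074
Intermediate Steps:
V = -1 (V = -(-4*(-1) + 2)/6 = -(4 + 2)/6 = -1/6*6 = -1)
(V + 1/(-149))*x(11) = (-1 + 1/(-149))*11 = (-1 - 1/149)*11 = -150/149*11 = -1650/149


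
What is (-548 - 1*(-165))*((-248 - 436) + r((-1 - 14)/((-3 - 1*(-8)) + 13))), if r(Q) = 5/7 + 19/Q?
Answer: 9465079/35 ≈ 2.7043e+5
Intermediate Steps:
r(Q) = 5/7 + 19/Q (r(Q) = 5*(⅐) + 19/Q = 5/7 + 19/Q)
(-548 - 1*(-165))*((-248 - 436) + r((-1 - 14)/((-3 - 1*(-8)) + 13))) = (-548 - 1*(-165))*((-248 - 436) + (5/7 + 19/(((-1 - 14)/((-3 - 1*(-8)) + 13))))) = (-548 + 165)*(-684 + (5/7 + 19/((-15/((-3 + 8) + 13))))) = -383*(-684 + (5/7 + 19/((-15/(5 + 13))))) = -383*(-684 + (5/7 + 19/((-15/18)))) = -383*(-684 + (5/7 + 19/((-15*1/18)))) = -383*(-684 + (5/7 + 19/(-⅚))) = -383*(-684 + (5/7 + 19*(-6/5))) = -383*(-684 + (5/7 - 114/5)) = -383*(-684 - 773/35) = -383*(-24713/35) = 9465079/35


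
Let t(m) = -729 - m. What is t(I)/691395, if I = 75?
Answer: -268/230465 ≈ -0.0011629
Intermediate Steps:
t(I)/691395 = (-729 - 1*75)/691395 = (-729 - 75)*(1/691395) = -804*1/691395 = -268/230465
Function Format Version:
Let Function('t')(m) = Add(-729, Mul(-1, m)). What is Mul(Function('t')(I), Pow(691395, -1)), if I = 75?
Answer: Rational(-268, 230465) ≈ -0.0011629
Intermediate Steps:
Mul(Function('t')(I), Pow(691395, -1)) = Mul(Add(-729, Mul(-1, 75)), Pow(691395, -1)) = Mul(Add(-729, -75), Rational(1, 691395)) = Mul(-804, Rational(1, 691395)) = Rational(-268, 230465)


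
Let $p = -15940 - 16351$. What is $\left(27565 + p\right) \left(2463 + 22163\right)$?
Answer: $-116382476$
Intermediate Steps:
$p = -32291$
$\left(27565 + p\right) \left(2463 + 22163\right) = \left(27565 - 32291\right) \left(2463 + 22163\right) = \left(-4726\right) 24626 = -116382476$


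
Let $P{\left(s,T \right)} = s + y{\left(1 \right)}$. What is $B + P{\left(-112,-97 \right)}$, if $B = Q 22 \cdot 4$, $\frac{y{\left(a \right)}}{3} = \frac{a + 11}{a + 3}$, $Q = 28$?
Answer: $2361$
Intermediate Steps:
$y{\left(a \right)} = \frac{3 \left(11 + a\right)}{3 + a}$ ($y{\left(a \right)} = 3 \frac{a + 11}{a + 3} = 3 \frac{11 + a}{3 + a} = \frac{3 \left(11 + a\right)}{3 + a}$)
$P{\left(s,T \right)} = 9 + s$ ($P{\left(s,T \right)} = s + \frac{3 \left(11 + 1\right)}{3 + 1} = s + 3 \cdot \frac{1}{4} \cdot 12 = s + 9 = 9 + s$)
$B = 2464$ ($B = 28 \cdot 22 \cdot 4 = 616 \cdot 4 = 2464$)
$B + P{\left(-112,-97 \right)} = 2464 + \left(9 - 112\right) = 2464 - 103 = 2361$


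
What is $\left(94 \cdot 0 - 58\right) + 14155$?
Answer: $14097$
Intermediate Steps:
$\left(94 \cdot 0 - 58\right) + 14155 = \left(0 - 58\right) + 14155 = -58 + 14155 = 14097$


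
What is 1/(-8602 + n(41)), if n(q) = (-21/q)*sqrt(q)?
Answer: -352682/3033770123 + 21*sqrt(41)/3033770123 ≈ -0.00011621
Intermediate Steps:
n(q) = -21/sqrt(q)
1/(-8602 + n(41)) = 1/(-8602 - 21*sqrt(41)/41)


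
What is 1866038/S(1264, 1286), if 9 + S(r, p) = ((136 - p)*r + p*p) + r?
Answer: 1866038/201451 ≈ 9.2630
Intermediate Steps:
S(r, p) = -9 + r + p² + r*(136 - p) (S(r, p) = -9 + (((136 - p)*r + p*p) + r) = -9 + ((r*(136 - p) + p²) + r) = -9 + ((p² + r*(136 - p)) + r) = -9 + (r + p² + r*(136 - p)) = -9 + r + p² + r*(136 - p))
1866038/S(1264, 1286) = 1866038/(-9 + 1286² + 137*1264 - 1*1286*1264) = 1866038/(-9 + 1653796 + 173168 - 1625504) = 1866038/201451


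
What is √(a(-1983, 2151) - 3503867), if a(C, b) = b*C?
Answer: 10*I*√77693 ≈ 2787.3*I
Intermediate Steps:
a(C, b) = C*b
√(a(-1983, 2151) - 3503867) = √(-1983*2151 - 3503867) = √(-4265433 - 3503867) = √(-7769300) = 10*I*√77693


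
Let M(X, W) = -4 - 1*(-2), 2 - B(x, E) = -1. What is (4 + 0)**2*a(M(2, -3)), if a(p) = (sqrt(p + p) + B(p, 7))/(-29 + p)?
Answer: -48/31 - 32*I/31 ≈ -1.5484 - 1.0323*I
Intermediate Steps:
B(x, E) = 3 (B(x, E) = 2 - 1*(-1) = 2 + 1 = 3)
M(X, W) = -2 (M(X, W) = -4 + 2 = -2)
a(p) = (3 + sqrt(2)*sqrt(p))/(-29 + p) (a(p) = (sqrt(p + p) + 3)/(-29 + p) = (sqrt(2*p) + 3)/(-29 + p) = (sqrt(2)*sqrt(p) + 3)/(-29 + p) = (3 + sqrt(2)*sqrt(p))/(-29 + p))
(4 + 0)**2*a(M(2, -3)) = (4 + 0)**2*((3 + sqrt(2)*sqrt(-2))/(-29 - 2)) = 4**2*((3 + sqrt(2)*(I*sqrt(2)))/(-31)) = 16*(-(3 + 2*I)/31) = 16*(-3/31 - 2*I/31) = -48/31 - 32*I/31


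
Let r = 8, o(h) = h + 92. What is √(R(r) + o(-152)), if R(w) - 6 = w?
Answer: I*√46 ≈ 6.7823*I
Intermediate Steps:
o(h) = 92 + h
R(w) = 6 + w
√(R(r) + o(-152)) = √((6 + 8) + (92 - 152)) = √(14 - 60) = √(-46) = I*√46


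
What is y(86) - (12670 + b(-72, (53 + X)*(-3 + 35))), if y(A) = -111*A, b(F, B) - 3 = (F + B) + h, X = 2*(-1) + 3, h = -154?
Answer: -23721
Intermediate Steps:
X = 1 (X = -2 + 3 = 1)
b(F, B) = -151 + B + F (b(F, B) = 3 + ((F + B) - 154) = 3 + ((B + F) - 154) = 3 + (-154 + B + F) = -151 + B + F)
y(86) - (12670 + b(-72, (53 + X)*(-3 + 35))) = -111*86 - (12670 + (-151 + (53 + 1)*(-3 + 35) - 72)) = -9546 - (12670 + (-151 + 54*32 - 72)) = -9546 - (12670 + (-151 + 1728 - 72)) = -9546 - (12670 + 1505) = -9546 - 1*14175 = -9546 - 14175 = -23721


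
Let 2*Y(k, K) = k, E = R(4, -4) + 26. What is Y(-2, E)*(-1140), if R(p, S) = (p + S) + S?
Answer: 1140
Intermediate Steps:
R(p, S) = p + 2*S (R(p, S) = (S + p) + S = p + 2*S)
E = 22 (E = (4 + 2*(-4)) + 26 = (4 - 8) + 26 = -4 + 26 = 22)
Y(k, K) = k/2
Y(-2, E)*(-1140) = ((½)*(-2))*(-1140) = -1*(-1140) = 1140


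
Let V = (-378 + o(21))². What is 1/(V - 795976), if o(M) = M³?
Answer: 1/78111713 ≈ 1.2802e-8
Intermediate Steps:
V = 78907689 (V = (-378 + 21³)² = (-378 + 9261)² = 8883² = 78907689)
1/(V - 795976) = 1/(78907689 - 795976) = 1/78111713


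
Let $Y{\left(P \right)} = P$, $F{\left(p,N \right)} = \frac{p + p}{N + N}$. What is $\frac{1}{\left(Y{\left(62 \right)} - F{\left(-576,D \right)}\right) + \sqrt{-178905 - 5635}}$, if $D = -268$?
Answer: $\frac{26867}{84448016} - \frac{4489 i \sqrt{46135}}{422240080} \approx 0.00031815 - 0.0022835 i$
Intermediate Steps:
$F{\left(p,N \right)} = \frac{p}{N}$ ($F{\left(p,N \right)} = \frac{2 p}{2 N} = 2 p \frac{1}{2 N} = \frac{p}{N}$)
$\frac{1}{\left(Y{\left(62 \right)} - F{\left(-576,D \right)}\right) + \sqrt{-178905 - 5635}} = \frac{1}{\left(62 - - \frac{576}{-268}\right) + \sqrt{-178905 - 5635}} = \frac{1}{\left(62 - \left(-576\right) \left(- \frac{1}{268}\right)\right) + \sqrt{-184540}} = \frac{1}{\left(62 - \frac{144}{67}\right) + 2 i \sqrt{46135}} = \frac{1}{\frac{4010}{67} + 2 i \sqrt{46135}}$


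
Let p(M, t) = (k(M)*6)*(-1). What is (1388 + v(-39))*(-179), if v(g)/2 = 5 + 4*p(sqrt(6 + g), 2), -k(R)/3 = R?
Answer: -250242 - 25776*I*sqrt(33) ≈ -2.5024e+5 - 1.4807e+5*I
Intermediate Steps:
k(R) = -3*R
p(M, t) = 18*M (p(M, t) = (-3*M*6)*(-1) = -18*M*(-1) = 18*M)
v(g) = 10 + 144*sqrt(6 + g) (v(g) = 2*(5 + 4*(18*sqrt(6 + g))) = 2*(5 + 72*sqrt(6 + g)) = 10 + 144*sqrt(6 + g))
(1388 + v(-39))*(-179) = (1388 + (10 + 144*sqrt(6 - 39)))*(-179) = (1388 + (10 + 144*sqrt(-33)))*(-179) = (1388 + (10 + 144*(I*sqrt(33))))*(-179) = (1388 + (10 + 144*I*sqrt(33)))*(-179) = (1398 + 144*I*sqrt(33))*(-179) = -250242 - 25776*I*sqrt(33)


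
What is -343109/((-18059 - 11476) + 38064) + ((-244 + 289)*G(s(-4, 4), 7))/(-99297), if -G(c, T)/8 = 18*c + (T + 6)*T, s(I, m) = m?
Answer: -3729912517/94100457 ≈ -39.638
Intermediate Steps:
G(c, T) = -144*c - 8*T*(6 + T) (G(c, T) = -8*(18*c + (T + 6)*T) = -8*(18*c + (6 + T)*T) = -8*(18*c + T*(6 + T)) = -144*c - 8*T*(6 + T))
-343109/((-18059 - 11476) + 38064) + ((-244 + 289)*G(s(-4, 4), 7))/(-99297) = -343109/((-18059 - 11476) + 38064) + ((-244 + 289)*(-144*4 - 48*7 - 8*7²))/(-99297) = -343109/(-29535 + 38064) + (45*(-576 - 336 - 8*49))*(-1/99297) = -343109/8529 + (45*(-576 - 336 - 392))*(-1/99297) = -343109*1/8529 + (45*(-1304))*(-1/99297) = -343109/8529 - 58680*(-1/99297) = -343109/8529 + 6520/11033 = -3729912517/94100457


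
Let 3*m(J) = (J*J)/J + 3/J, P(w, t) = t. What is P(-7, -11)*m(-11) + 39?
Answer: 241/3 ≈ 80.333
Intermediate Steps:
m(J) = 1/J + J/3 (m(J) = ((J*J)/J + 3/J)/3 = (J²/J + 3/J)/3 = (J + 3/J)/3 = 1/J + J/3)
P(-7, -11)*m(-11) + 39 = -11*(1/(-11) + (⅓)*(-11)) + 39 = -11*(-1/11 - 11/3) + 39 = -11*(-124/33) + 39 = 124/3 + 39 = 241/3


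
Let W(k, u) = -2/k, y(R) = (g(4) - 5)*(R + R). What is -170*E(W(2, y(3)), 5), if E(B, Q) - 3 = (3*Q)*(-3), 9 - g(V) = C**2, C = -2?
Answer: 7140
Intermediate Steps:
g(V) = 5 (g(V) = 9 - 1*(-2)**2 = 9 - 1*4 = 9 - 4 = 5)
y(R) = 0 (y(R) = (5 - 5)*(R + R) = 0*(2*R) = 0)
E(B, Q) = 3 - 9*Q (E(B, Q) = 3 + (3*Q)*(-3) = 3 - 9*Q)
-170*E(W(2, y(3)), 5) = -170*(3 - 9*5) = -170*(3 - 45) = -170*(-42) = 7140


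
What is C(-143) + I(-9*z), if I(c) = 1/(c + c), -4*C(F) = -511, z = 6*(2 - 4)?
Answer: 27595/216 ≈ 127.75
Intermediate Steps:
z = -12 (z = 6*(-2) = -12)
C(F) = 511/4 (C(F) = -¼*(-511) = 511/4)
I(c) = 1/(2*c)
C(-143) + I(-9*z) = 511/4 + 1/(2*((-9*(-12)))) = 511/4 + (½)/108 = 511/4 + (½)*(1/108) = 511/4 + 1/216 = 27595/216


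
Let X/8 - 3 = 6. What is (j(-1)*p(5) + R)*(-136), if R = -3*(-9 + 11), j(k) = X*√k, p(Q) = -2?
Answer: 816 + 19584*I ≈ 816.0 + 19584.0*I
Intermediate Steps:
X = 72 (X = 24 + 8*6 = 24 + 48 = 72)
j(k) = 72*√k
R = -6 (R = -3*2 = -6)
(j(-1)*p(5) + R)*(-136) = ((72*√(-1))*(-2) - 6)*(-136) = ((72*I)*(-2) - 6)*(-136) = (-144*I - 6)*(-136) = (-6 - 144*I)*(-136) = 816 + 19584*I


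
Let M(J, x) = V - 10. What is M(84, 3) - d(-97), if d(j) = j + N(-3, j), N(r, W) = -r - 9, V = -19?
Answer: 74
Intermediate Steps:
N(r, W) = -9 - r
M(J, x) = -29 (M(J, x) = -19 - 10 = -29)
d(j) = -6 + j (d(j) = j + (-9 - 1*(-3)) = j + (-9 + 3) = j - 6 = -6 + j)
M(84, 3) - d(-97) = -29 - (-6 - 97) = -29 - 1*(-103) = -29 + 103 = 74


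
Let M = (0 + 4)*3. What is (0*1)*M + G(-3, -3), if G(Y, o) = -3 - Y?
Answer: 0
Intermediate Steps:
M = 12 (M = 4*3 = 12)
(0*1)*M + G(-3, -3) = (0*1)*12 + (-3 - 1*(-3)) = 0*12 + (-3 + 3) = 0 + 0 = 0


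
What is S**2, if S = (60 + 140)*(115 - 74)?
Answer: 67240000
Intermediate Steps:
S = 8200 (S = 200*41 = 8200)
S**2 = 8200**2 = 67240000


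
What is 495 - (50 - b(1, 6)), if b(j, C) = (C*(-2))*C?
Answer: 373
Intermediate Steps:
b(j, C) = -2*C**2 (b(j, C) = (-2*C)*C = -2*C**2)
495 - (50 - b(1, 6)) = 495 - (50 - (-2)*6**2) = 495 - (50 - (-2)*36) = 495 - (50 - 1*(-72)) = 495 - (50 + 72) = 495 - 1*122 = 495 - 122 = 373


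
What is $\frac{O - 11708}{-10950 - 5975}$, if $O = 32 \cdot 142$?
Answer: $\frac{7164}{16925} \approx 0.42328$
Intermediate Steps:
$O = 4544$
$\frac{O - 11708}{-10950 - 5975} = \frac{4544 - 11708}{-10950 - 5975} = - \frac{7164}{-16925} = \left(-7164\right) \left(- \frac{1}{16925}\right) = \frac{7164}{16925}$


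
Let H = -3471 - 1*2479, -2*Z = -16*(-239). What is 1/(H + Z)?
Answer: -1/7862 ≈ -0.00012719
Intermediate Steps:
Z = -1912 (Z = -(-8)*(-239) = -½*3824 = -1912)
H = -5950 (H = -3471 - 2479 = -5950)
1/(H + Z) = 1/(-5950 - 1912) = 1/(-7862) = -1/7862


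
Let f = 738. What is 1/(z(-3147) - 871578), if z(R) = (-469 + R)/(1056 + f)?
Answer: -897/781807274 ≈ -1.1473e-6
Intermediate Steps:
z(R) = -469/1794 + R/1794 (z(R) = (-469 + R)/(1056 + 738) = (-469 + R)/1794 = (-469 + R)*(1/1794) = -469/1794 + R/1794)
1/(z(-3147) - 871578) = 1/((-469/1794 + (1/1794)*(-3147)) - 871578) = 1/((-469/1794 - 1049/598) - 871578) = 1/(-1808/897 - 871578) = 1/(-781807274/897) = -897/781807274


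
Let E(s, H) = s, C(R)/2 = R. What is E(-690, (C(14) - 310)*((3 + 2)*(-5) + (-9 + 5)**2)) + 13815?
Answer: 13125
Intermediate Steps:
C(R) = 2*R
E(-690, (C(14) - 310)*((3 + 2)*(-5) + (-9 + 5)**2)) + 13815 = -690 + 13815 = 13125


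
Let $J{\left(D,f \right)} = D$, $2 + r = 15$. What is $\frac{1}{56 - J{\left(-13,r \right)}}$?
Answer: $\frac{1}{69} \approx 0.014493$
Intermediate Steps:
$r = 13$ ($r = -2 + 15 = 13$)
$\frac{1}{56 - J{\left(-13,r \right)}} = \frac{1}{56 - -13} = \frac{1}{56 + 13} = \frac{1}{69}$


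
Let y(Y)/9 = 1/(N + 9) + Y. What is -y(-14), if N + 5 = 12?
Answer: 2007/16 ≈ 125.44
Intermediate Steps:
N = 7 (N = -5 + 12 = 7)
y(Y) = 9/16 + 9*Y (y(Y) = 9*(1/(7 + 9) + Y) = 9*(1/16 + Y) = 9/16 + 9*Y)
-y(-14) = -(9/16 + 9*(-14)) = -(9/16 - 126) = -1*(-2007/16) = 2007/16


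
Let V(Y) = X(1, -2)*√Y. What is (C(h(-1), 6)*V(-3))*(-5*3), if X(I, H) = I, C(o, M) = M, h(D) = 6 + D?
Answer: -90*I*√3 ≈ -155.88*I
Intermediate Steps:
V(Y) = √Y (V(Y) = 1*√Y = √Y)
(C(h(-1), 6)*V(-3))*(-5*3) = (6*√(-3))*(-5*3) = (6*(I*√3))*(-15) = (6*I*√3)*(-15) = -90*I*√3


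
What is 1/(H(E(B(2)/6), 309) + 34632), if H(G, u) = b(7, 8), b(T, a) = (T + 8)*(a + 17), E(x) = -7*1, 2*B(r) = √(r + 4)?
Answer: 1/35007 ≈ 2.8566e-5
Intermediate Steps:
B(r) = √(4 + r)/2 (B(r) = √(r + 4)/2 = √(4 + r)/2)
E(x) = -7
b(T, a) = (8 + T)*(17 + a)
H(G, u) = 375 (H(G, u) = 136 + 8*8 + 17*7 + 7*8 = 136 + 64 + 119 + 56 = 375)
1/(H(E(B(2)/6), 309) + 34632) = 1/(375 + 34632) = 1/35007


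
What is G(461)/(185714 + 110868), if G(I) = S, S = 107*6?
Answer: 321/148291 ≈ 0.0021647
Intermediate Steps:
S = 642
G(I) = 642
G(461)/(185714 + 110868) = 642/(185714 + 110868) = 642/296582 = 642*(1/296582) = 321/148291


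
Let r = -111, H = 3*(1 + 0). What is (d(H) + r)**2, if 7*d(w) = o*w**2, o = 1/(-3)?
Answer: 608400/49 ≈ 12416.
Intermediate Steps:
o = -1/3 ≈ -0.33333
H = 3 (H = 3*1 = 3)
d(w) = -w**2/21 (d(w) = (-w**2/3)/7 = -w**2/21)
(d(H) + r)**2 = (-1/21*3**2 - 111)**2 = (-1/21*9 - 111)**2 = (-3/7 - 111)**2 = (-780/7)**2 = 608400/49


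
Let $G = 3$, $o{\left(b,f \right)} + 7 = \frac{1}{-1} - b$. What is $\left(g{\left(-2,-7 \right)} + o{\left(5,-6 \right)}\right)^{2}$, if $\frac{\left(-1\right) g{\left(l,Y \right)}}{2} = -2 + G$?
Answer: $225$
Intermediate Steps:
$o{\left(b,f \right)} = -8 - b$ ($o{\left(b,f \right)} = -7 - \left(1 + b\right) = -8 - b$)
$g{\left(l,Y \right)} = -2$ ($g{\left(l,Y \right)} = - 2 \left(-2 + 3\right) = \left(-2\right) 1 = -2$)
$\left(g{\left(-2,-7 \right)} + o{\left(5,-6 \right)}\right)^{2} = \left(-2 - 13\right)^{2} = \left(-15\right)^{2} = 225$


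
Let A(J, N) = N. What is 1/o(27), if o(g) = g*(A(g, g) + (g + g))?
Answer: 1/2187 ≈ 0.00045725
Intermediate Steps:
o(g) = 3*g² (o(g) = g*(g + (g + g)) = g*(g + 2*g) = g*(3*g) = 3*g²)
1/o(27) = 1/(3*27²) = 1/(3*729) = 1/2187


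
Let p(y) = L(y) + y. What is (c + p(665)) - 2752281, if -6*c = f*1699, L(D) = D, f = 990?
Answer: -3031286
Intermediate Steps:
p(y) = 2*y (p(y) = y + y = 2*y)
c = -280335 (c = -165*1699 = -1/6*1682010 = -280335)
(c + p(665)) - 2752281 = (-280335 + 2*665) - 2752281 = (-280335 + 1330) - 2752281 = -279005 - 2752281 = -3031286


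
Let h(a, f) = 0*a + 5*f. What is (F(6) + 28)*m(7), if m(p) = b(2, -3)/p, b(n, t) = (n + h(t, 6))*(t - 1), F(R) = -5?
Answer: -2944/7 ≈ -420.57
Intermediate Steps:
h(a, f) = 5*f (h(a, f) = 0 + 5*f = 5*f)
b(n, t) = (-1 + t)*(30 + n) (b(n, t) = (n + 5*6)*(t - 1) = (n + 30)*(-1 + t) = (30 + n)*(-1 + t) = (-1 + t)*(30 + n))
m(p) = -128/p (m(p) = (-30 - 1*2 + 30*(-3) + 2*(-3))/p = (-30 - 2 - 90 - 6)/p = -128/p)
(F(6) + 28)*m(7) = (-5 + 28)*(-128/7) = 23*(-128*1/7) = 23*(-128/7) = -2944/7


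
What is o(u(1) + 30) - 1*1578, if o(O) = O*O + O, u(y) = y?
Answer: -586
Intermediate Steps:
o(O) = O + O² (o(O) = O² + O = O + O²)
o(u(1) + 30) - 1*1578 = (1 + 30)*(1 + (1 + 30)) - 1*1578 = 31*(1 + 31) - 1578 = 31*32 - 1578 = 992 - 1578 = -586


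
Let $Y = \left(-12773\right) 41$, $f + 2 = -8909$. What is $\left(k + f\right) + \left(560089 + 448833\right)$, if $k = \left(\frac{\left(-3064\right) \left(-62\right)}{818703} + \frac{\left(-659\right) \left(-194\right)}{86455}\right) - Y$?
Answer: $\frac{107849364951359138}{70780967865} \approx 1.5237 \cdot 10^{6}$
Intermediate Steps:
$f = -8911$ ($f = -2 - 8909 = -8911$)
$Y = -523693$
$k = \frac{37067618495712623}{70780967865}$ ($k = \left(\frac{\left(-3064\right) \left(-62\right)}{818703} + \frac{\left(-659\right) \left(-194\right)}{86455}\right) - -523693 = \left(189968 \cdot \frac{1}{818703} + 127846 \cdot \frac{1}{86455}\right) + 523693 = \left(\frac{189968}{818703} + \frac{127846}{86455}\right) + 523693 = \frac{121091587178}{70780967865} + 523693 = \frac{37067618495712623}{70780967865} \approx 5.2369 \cdot 10^{5}$)
$\left(k + f\right) + \left(560089 + 448833\right) = \left(\frac{37067618495712623}{70780967865} - 8911\right) + \left(560089 + 448833\right) = \frac{36436889291067608}{70780967865} + 1008922 = \frac{107849364951359138}{70780967865}$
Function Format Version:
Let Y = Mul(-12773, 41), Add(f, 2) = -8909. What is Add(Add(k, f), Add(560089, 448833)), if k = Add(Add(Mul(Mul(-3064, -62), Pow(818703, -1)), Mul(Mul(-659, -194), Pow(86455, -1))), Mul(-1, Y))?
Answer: Rational(107849364951359138, 70780967865) ≈ 1.5237e+6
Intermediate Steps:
f = -8911 (f = Add(-2, -8909) = -8911)
Y = -523693
k = Rational(37067618495712623, 70780967865) (k = Add(Add(Mul(Mul(-3064, -62), Pow(818703, -1)), Mul(Mul(-659, -194), Pow(86455, -1))), Mul(-1, -523693)) = Add(Add(Mul(189968, Rational(1, 818703)), Mul(127846, Rational(1, 86455))), 523693) = Add(Add(Rational(189968, 818703), Rational(127846, 86455)), 523693) = Add(Rational(121091587178, 70780967865), 523693) = Rational(37067618495712623, 70780967865) ≈ 5.2369e+5)
Add(Add(k, f), Add(560089, 448833)) = Add(Add(Rational(37067618495712623, 70780967865), -8911), Add(560089, 448833)) = Add(Rational(36436889291067608, 70780967865), 1008922) = Rational(107849364951359138, 70780967865)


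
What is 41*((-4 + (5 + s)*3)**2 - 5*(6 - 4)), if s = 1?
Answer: 7626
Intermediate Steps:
41*((-4 + (5 + s)*3)**2 - 5*(6 - 4)) = 41*((-4 + (5 + 1)*3)**2 - 5*(6 - 4)) = 41*((-4 + 6*3)**2 - 5*2) = 41*((-4 + 18)**2 - 10) = 41*(14**2 - 10) = 41*(196 - 10) = 41*186 = 7626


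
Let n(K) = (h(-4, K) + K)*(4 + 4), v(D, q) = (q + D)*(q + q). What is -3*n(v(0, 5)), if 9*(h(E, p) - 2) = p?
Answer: -4144/3 ≈ -1381.3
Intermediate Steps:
h(E, p) = 2 + p/9
v(D, q) = 2*q*(D + q) (v(D, q) = (D + q)*(2*q) = 2*q*(D + q))
n(K) = 16 + 80*K/9 (n(K) = ((2 + K/9) + K)*(4 + 4) = (2 + 10*K/9)*8 = 16 + 80*K/9)
-3*n(v(0, 5)) = -3*(16 + 80*(2*5*(0 + 5))/9) = -3*(16 + 80*(2*5*5)/9) = -3*(16 + (80/9)*50) = -3*(16 + 4000/9) = -3*4144/9 = -4144/3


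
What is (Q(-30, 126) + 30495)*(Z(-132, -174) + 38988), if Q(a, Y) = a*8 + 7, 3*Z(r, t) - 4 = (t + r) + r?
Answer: 3526430860/3 ≈ 1.1755e+9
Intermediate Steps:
Z(r, t) = 4/3 + t/3 + 2*r/3 (Z(r, t) = 4/3 + ((t + r) + r)/3 = 4/3 + ((r + t) + r)/3 = 4/3 + (t + 2*r)/3 = 4/3 + (t/3 + 2*r/3) = 4/3 + t/3 + 2*r/3)
Q(a, Y) = 7 + 8*a (Q(a, Y) = 8*a + 7 = 7 + 8*a)
(Q(-30, 126) + 30495)*(Z(-132, -174) + 38988) = ((7 + 8*(-30)) + 30495)*((4/3 + (⅓)*(-174) + (⅔)*(-132)) + 38988) = ((7 - 240) + 30495)*((4/3 - 58 - 88) + 38988) = (-233 + 30495)*(-434/3 + 38988) = 30262*(116530/3) = 3526430860/3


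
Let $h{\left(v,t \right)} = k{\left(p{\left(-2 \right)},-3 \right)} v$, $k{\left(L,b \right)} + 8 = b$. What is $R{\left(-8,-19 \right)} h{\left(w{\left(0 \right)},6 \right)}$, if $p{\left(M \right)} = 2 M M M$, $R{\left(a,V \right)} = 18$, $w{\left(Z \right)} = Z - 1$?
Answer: $198$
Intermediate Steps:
$w{\left(Z \right)} = -1 + Z$
$p{\left(M \right)} = 2 M^{3}$ ($p{\left(M \right)} = 2 M^{2} M = 2 M^{3}$)
$k{\left(L,b \right)} = -8 + b$
$h{\left(v,t \right)} = - 11 v$ ($h{\left(v,t \right)} = \left(-8 - 3\right) v = - 11 v$)
$R{\left(-8,-19 \right)} h{\left(w{\left(0 \right)},6 \right)} = 18 \left(- 11 \left(-1 + 0\right)\right) = 18 \left(\left(-11\right) \left(-1\right)\right) = 18 \cdot 11 = 198$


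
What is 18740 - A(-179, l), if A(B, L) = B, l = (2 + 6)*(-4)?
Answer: 18919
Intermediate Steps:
l = -32 (l = 8*(-4) = -32)
18740 - A(-179, l) = 18740 - 1*(-179) = 18740 + 179 = 18919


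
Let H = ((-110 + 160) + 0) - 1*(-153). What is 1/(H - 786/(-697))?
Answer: 697/142277 ≈ 0.0048989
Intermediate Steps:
H = 203 (H = (50 + 0) + 153 = 50 + 153 = 203)
1/(H - 786/(-697)) = 1/(203 - 786/(-697)) = 1/(203 - 786*(-1/697)) = 1/(203 + 786/697) = 1/(142277/697) = 697/142277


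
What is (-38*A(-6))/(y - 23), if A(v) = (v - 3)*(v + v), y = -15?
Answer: 108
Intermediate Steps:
A(v) = 2*v*(-3 + v) (A(v) = (-3 + v)*(2*v) = 2*v*(-3 + v))
(-38*A(-6))/(y - 23) = (-76*(-6)*(-3 - 6))/(-15 - 23) = -76*(-6)*(-9)/(-38) = -38*108*(-1/38) = -4104*(-1/38) = 108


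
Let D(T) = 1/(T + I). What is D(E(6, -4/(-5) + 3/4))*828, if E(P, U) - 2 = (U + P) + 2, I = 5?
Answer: 16560/331 ≈ 50.030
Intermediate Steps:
E(P, U) = 4 + P + U (E(P, U) = 2 + ((U + P) + 2) = 2 + ((P + U) + 2) = 2 + (2 + P + U) = 4 + P + U)
D(T) = 1/(5 + T) (D(T) = 1/(T + 5) = 1/(5 + T))
D(E(6, -4/(-5) + 3/4))*828 = 828/(5 + (4 + 6 + (-4/(-5) + 3/4))) = 828/(5 + (4 + 6 + (-4*(-⅕) + 3*(¼)))) = 828/(5 + (4 + 6 + (⅘ + ¾))) = 828/(5 + (4 + 6 + 31/20)) = 828/(5 + 231/20) = 828/(331/20) = (20/331)*828 = 16560/331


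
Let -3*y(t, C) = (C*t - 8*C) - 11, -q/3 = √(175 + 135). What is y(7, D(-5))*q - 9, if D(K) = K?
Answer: -9 - 6*√310 ≈ -114.64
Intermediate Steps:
q = -3*√310 (q = -3*√(175 + 135) = -3*√310 ≈ -52.820)
y(t, C) = 11/3 + 8*C/3 - C*t/3 (y(t, C) = -((C*t - 8*C) - 11)/3 = -((-8*C + C*t) - 11)/3 = -(-11 - 8*C + C*t)/3 = 11/3 + 8*C/3 - C*t/3)
y(7, D(-5))*q - 9 = (11/3 + (8/3)*(-5) - ⅓*(-5)*7)*(-3*√310) - 9 = (11/3 - 40/3 + 35/3)*(-3*√310) - 9 = 2*(-3*√310) - 9 = -6*√310 - 9 = -9 - 6*√310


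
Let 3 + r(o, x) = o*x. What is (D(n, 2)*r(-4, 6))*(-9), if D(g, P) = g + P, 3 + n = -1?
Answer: -486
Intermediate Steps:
n = -4 (n = -3 - 1 = -4)
D(g, P) = P + g
r(o, x) = -3 + o*x
(D(n, 2)*r(-4, 6))*(-9) = ((2 - 4)*(-3 - 4*6))*(-9) = -2*(-3 - 24)*(-9) = -2*(-27)*(-9) = 54*(-9) = -486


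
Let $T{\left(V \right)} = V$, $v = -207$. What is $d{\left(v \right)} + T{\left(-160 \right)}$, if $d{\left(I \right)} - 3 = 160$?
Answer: $3$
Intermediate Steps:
$d{\left(I \right)} = 163$ ($d{\left(I \right)} = 3 + 160 = 163$)
$d{\left(v \right)} + T{\left(-160 \right)} = 163 - 160 = 3$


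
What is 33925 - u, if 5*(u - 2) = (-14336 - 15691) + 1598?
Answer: 198044/5 ≈ 39609.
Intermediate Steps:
u = -28419/5 (u = 2 + ((-14336 - 15691) + 1598)/5 = 2 + (-30027 + 1598)/5 = 2 + (1/5)*(-28429) = 2 - 28429/5 = -28419/5 ≈ -5683.8)
33925 - u = 33925 - 1*(-28419/5) = 33925 + 28419/5 = 198044/5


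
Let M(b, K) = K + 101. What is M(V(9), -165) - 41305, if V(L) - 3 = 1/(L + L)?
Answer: -41369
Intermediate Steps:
V(L) = 3 + 1/(2*L) (V(L) = 3 + 1/(L + L) = 3 + 1/(2*L))
M(b, K) = 101 + K
M(V(9), -165) - 41305 = (101 - 165) - 41305 = -64 - 41305 = -41369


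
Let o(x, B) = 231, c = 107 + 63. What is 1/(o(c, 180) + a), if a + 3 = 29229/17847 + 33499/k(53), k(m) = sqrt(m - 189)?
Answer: 1105274466360/39968543583652201 + 2371099485798*I*sqrt(34)/39968543583652201 ≈ 2.7654e-5 + 0.00034592*I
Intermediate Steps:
c = 170
k(m) = sqrt(-189 + m)
a = -8104/5949 - 33499*I*sqrt(34)/68 (a = -3 + (29229/17847 + 33499/(sqrt(-189 + 53))) = -3 + (29229*(1/17847) + 33499/(sqrt(-136))) = -3 + (9743/5949 + 33499/((2*I*sqrt(34)))) = -3 + (9743/5949 + 33499*(-I*sqrt(34)/68)) = -3 + (9743/5949 - 33499*I*sqrt(34)/68) = -8104/5949 - 33499*I*sqrt(34)/68 ≈ -1.3622 - 2872.5*I)
1/(o(c, 180) + a) = 1/(231 + (-8104/5949 - 33499*I*sqrt(34)/68)) = 1/(1366115/5949 - 33499*I*sqrt(34)/68)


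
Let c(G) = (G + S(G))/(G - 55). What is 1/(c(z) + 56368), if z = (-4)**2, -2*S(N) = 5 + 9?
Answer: 13/732781 ≈ 1.7741e-5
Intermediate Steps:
S(N) = -7 (S(N) = -(5 + 9)/2 = -1/2*14 = -7)
z = 16
c(G) = (-7 + G)/(-55 + G) (c(G) = (G - 7)/(G - 55) = (-7 + G)/(-55 + G))
1/(c(z) + 56368) = 1/((-7 + 16)/(-55 + 16) + 56368) = 1/(9/(-39) + 56368) = 1/(-1/39*9 + 56368) = 1/(-3/13 + 56368) = 1/(732781/13) = 13/732781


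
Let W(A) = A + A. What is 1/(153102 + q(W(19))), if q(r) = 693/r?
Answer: 38/5818569 ≈ 6.5308e-6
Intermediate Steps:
W(A) = 2*A
1/(153102 + q(W(19))) = 1/(153102 + 693/((2*19))) = 1/(153102 + 693/38) = 1/(5818569/38) = 38/5818569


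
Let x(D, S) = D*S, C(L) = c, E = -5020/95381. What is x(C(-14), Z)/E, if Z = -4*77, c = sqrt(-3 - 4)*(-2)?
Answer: -14688674*I*sqrt(7)/1255 ≈ -30966.0*I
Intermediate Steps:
E = -5020/95381 (E = -5020*1/95381 = -5020/95381 ≈ -0.052631)
c = -2*I*sqrt(7) (c = sqrt(-7)*(-2) = (I*sqrt(7))*(-2) = -2*I*sqrt(7) ≈ -5.2915*I)
Z = -308
C(L) = -2*I*sqrt(7)
x(C(-14), Z)/E = (-2*I*sqrt(7)*(-308))/(-5020/95381) = (616*I*sqrt(7))*(-95381/5020) = -14688674*I*sqrt(7)/1255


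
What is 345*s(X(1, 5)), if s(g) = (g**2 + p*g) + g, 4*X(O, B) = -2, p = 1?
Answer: -1035/4 ≈ -258.75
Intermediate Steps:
X(O, B) = -1/2 (X(O, B) = (1/4)*(-2) = -1/2)
s(g) = g**2 + 2*g (s(g) = (g**2 + 1*g) + g = (g**2 + g) + g = (g + g**2) + g = g**2 + 2*g)
345*s(X(1, 5)) = 345*(-(2 - 1/2)/2) = 345*(-1/2*3/2) = 345*(-3/4) = -1035/4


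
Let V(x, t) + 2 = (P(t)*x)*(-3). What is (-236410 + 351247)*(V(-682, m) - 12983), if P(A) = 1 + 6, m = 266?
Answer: 153537069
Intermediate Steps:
P(A) = 7
V(x, t) = -2 - 21*x (V(x, t) = -2 + (7*x)*(-3) = -2 - 21*x)
(-236410 + 351247)*(V(-682, m) - 12983) = (-236410 + 351247)*((-2 - 21*(-682)) - 12983) = 114837*((-2 + 14322) - 12983) = 114837*(14320 - 12983) = 114837*1337 = 153537069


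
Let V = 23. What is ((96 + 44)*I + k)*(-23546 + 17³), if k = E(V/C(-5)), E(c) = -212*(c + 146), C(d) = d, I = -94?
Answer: 4018839972/5 ≈ 8.0377e+8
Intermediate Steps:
E(c) = -30952 - 212*c (E(c) = -212*(146 + c) = -30952 - 212*c)
k = -149884/5 (k = -30952 - 4876/(-5) = -30952 - 4876*(-1)/5 = -30952 - 212*(-23/5) = -30952 + 4876/5 = -149884/5 ≈ -29977.)
((96 + 44)*I + k)*(-23546 + 17³) = ((96 + 44)*(-94) - 149884/5)*(-23546 + 17³) = (140*(-94) - 149884/5)*(-23546 + 4913) = (-13160 - 149884/5)*(-18633) = -215684/5*(-18633) = 4018839972/5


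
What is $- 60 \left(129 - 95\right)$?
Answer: $-2040$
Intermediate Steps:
$- 60 \left(129 - 95\right) = \left(-60\right) 34 = -2040$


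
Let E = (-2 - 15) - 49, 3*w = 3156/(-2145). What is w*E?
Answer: 2104/65 ≈ 32.369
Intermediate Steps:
w = -1052/2145 (w = (3156/(-2145))/3 = (3156*(-1/2145))/3 = (⅓)*(-1052/715) = -1052/2145 ≈ -0.49044)
E = -66 (E = -17 - 49 = -66)
w*E = -1052/2145*(-66) = 2104/65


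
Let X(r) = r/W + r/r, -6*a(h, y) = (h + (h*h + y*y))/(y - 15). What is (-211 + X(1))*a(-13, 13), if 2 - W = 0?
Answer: -136175/24 ≈ -5674.0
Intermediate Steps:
W = 2 (W = 2 - 1*0 = 2 + 0 = 2)
a(h, y) = -(h + h² + y²)/(6*(-15 + y)) (a(h, y) = -(h + (h*h + y*y))/(6*(y - 15)) = -(h + (h² + y²))/(6*(-15 + y)) = -(h + h² + y²)/(6*(-15 + y)))
X(r) = 1 + r/2 (X(r) = r/2 + r/r = r*(½) + 1 = r/2 + 1 = 1 + r/2)
(-211 + X(1))*a(-13, 13) = (-211 + (1 + (½)*1))*((-1*(-13) - 1*(-13)² - 1*13²)/(6*(-15 + 13))) = (-211 + (1 + ½))*((⅙)*(13 - 1*169 - 1*169)/(-2)) = (-211 + 3/2)*((⅙)*(-½)*(13 - 169 - 169)) = -419*(-1)*(-325)/(12*2) = -419/2*325/12 = -136175/24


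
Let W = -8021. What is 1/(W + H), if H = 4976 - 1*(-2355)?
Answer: -1/690 ≈ -0.0014493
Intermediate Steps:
H = 7331 (H = 4976 + 2355 = 7331)
1/(W + H) = 1/(-8021 + 7331) = 1/(-690) = -1/690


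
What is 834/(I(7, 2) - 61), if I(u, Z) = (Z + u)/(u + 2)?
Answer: -139/10 ≈ -13.900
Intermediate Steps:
I(u, Z) = (Z + u)/(2 + u)
834/(I(7, 2) - 61) = 834/((2 + 7)/(2 + 7) - 61) = 834/(9/9 - 61) = 834/((⅑)*9 - 61) = 834/(1 - 61) = 834/(-60) = 834*(-1/60) = -139/10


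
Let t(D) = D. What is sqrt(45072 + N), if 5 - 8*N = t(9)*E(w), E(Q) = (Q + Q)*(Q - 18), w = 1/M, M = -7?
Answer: sqrt(35332366)/28 ≈ 212.29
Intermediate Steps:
w = -1/7 (w = 1/(-7) = -1/7 ≈ -0.14286)
E(Q) = 2*Q*(-18 + Q) (E(Q) = (2*Q)*(-18 + Q) = 2*Q*(-18 + Q))
N = -2041/392 (N = 5/8 - 9*2*(-1/7)*(-18 - 1/7)/8 = 5/8 - 9*2*(-1/7)*(-127/7)/8 = 5/8 - 9*254/(8*49) = 5/8 - 1/8*2286/49 = 5/8 - 1143/196 = -2041/392 ≈ -5.2066)
sqrt(45072 + N) = sqrt(45072 - 2041/392) = sqrt(17666183/392) = sqrt(35332366)/28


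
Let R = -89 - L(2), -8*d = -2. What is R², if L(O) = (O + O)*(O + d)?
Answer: 9604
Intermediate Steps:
d = ¼ (d = -⅛*(-2) = ¼ ≈ 0.25000)
L(O) = 2*O*(¼ + O) (L(O) = (O + O)*(O + ¼) = (2*O)*(¼ + O) = 2*O*(¼ + O))
R = -98 (R = -89 - 2*(1 + 4*2)/2 = -89 - 2*(1 + 8)/2 = -89 - 2*9/2 = -89 - 1*9 = -89 - 9 = -98)
R² = (-98)² = 9604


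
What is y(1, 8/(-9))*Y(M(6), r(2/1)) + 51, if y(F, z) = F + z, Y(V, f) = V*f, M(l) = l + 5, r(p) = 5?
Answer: 514/9 ≈ 57.111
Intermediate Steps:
M(l) = 5 + l
y(1, 8/(-9))*Y(M(6), r(2/1)) + 51 = (1 + 8/(-9))*((5 + 6)*5) + 51 = (1 + 8*(-⅑))*(11*5) + 51 = (1 - 8/9)*55 + 51 = (⅑)*55 + 51 = 55/9 + 51 = 514/9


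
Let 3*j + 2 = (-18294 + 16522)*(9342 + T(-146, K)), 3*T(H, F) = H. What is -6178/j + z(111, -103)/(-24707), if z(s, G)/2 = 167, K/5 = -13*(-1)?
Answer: -7563482815/610304481881 ≈ -0.012393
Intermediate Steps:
K = 65 (K = 5*(-13*(-1)) = 5*13 = 65)
z(s, G) = 334 (z(s, G) = 2*167 = 334)
T(H, F) = H/3
j = -49403366/9 (j = -2/3 + ((-18294 + 16522)*(9342 + (1/3)*(-146)))/3 = -2/3 + (-1772*(9342 - 146/3))/3 = -2/3 + (-1772*27880/3)/3 = -2/3 + (1/3)*(-49403360/3) = -2/3 - 49403360/9 = -49403366/9 ≈ -5.4893e+6)
-6178/j + z(111, -103)/(-24707) = -6178/(-49403366/9) + 334/(-24707) = -6178*(-9/49403366) + 334*(-1/24707) = 27801/24701683 - 334/24707 = -7563482815/610304481881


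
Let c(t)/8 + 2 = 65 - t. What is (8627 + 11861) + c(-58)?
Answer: 21456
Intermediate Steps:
c(t) = 504 - 8*t (c(t) = -16 + 8*(65 - t) = -16 + (520 - 8*t) = 504 - 8*t)
(8627 + 11861) + c(-58) = (8627 + 11861) + (504 - 8*(-58)) = 20488 + (504 + 464) = 20488 + 968 = 21456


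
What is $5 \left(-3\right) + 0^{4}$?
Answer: $-15$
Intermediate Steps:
$5 \left(-3\right) + 0^{4} = -15 + 0 = -15$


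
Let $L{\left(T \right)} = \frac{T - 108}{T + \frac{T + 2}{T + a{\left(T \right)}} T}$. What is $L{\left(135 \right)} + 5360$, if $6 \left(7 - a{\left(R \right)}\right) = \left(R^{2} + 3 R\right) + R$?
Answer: $\frac{152685571}{28485} \approx 5360.2$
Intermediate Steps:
$a{\left(R \right)} = 7 - \frac{2 R}{3} - \frac{R^{2}}{6}$ ($a{\left(R \right)} = 7 - \frac{\left(R^{2} + 3 R\right) + R}{6} = 7 - \frac{R^{2} + 4 R}{6} = 7 - \left(\frac{R^{2}}{6} + \frac{2 R}{3}\right) = 7 - \frac{2 R}{3} - \frac{R^{2}}{6}$)
$L{\left(T \right)} = \frac{-108 + T}{T + \frac{T \left(2 + T\right)}{7 - \frac{T^{2}}{6} + \frac{T}{3}}}$ ($L{\left(T \right)} = \frac{T - 108}{T + \frac{T + 2}{T - \left(-7 + \frac{T^{2}}{6} + \frac{2 T}{3}\right)} T} = \frac{-108 + T}{T + \frac{2 + T}{7 - \frac{T^{2}}{6} + \frac{T}{3}} T} = \frac{-108 + T}{T + \frac{T \left(2 + T\right)}{7 - \frac{T^{2}}{6} + \frac{T}{3}}}$)
$L{\left(135 \right)} + 5360 = \frac{4536 + 135^{3} - 110 \cdot 135^{2} + 174 \cdot 135}{135 \left(-54 + 135^{2} - 1080\right)} + 5360 = \frac{4536 + 2460375 - 2004750 + 23490}{135 \left(-54 + 18225 - 1080\right)} + 5360 = \frac{4536 + 2460375 - 2004750 + 23490}{135 \cdot 17091} + 5360 = \frac{1}{135} \cdot \frac{1}{17091} \cdot 483651 + 5360 = \frac{5971}{28485} + 5360 = \frac{152685571}{28485}$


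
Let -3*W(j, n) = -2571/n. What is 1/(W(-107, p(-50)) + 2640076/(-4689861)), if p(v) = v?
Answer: -234493050/4151214677 ≈ -0.056488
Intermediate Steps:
W(j, n) = 857/n (W(j, n) = -(-857)/n = 857/n)
1/(W(-107, p(-50)) + 2640076/(-4689861)) = 1/(857/(-50) + 2640076/(-4689861)) = 1/(857*(-1/50) + 2640076*(-1/4689861)) = 1/(-857/50 - 2640076/4689861) = 1/(-4151214677/234493050) = -234493050/4151214677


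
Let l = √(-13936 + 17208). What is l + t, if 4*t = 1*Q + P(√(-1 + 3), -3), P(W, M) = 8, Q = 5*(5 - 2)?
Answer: 23/4 + 2*√818 ≈ 62.951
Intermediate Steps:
Q = 15 (Q = 5*3 = 15)
t = 23/4 (t = (1*15 + 8)/4 = (15 + 8)/4 = (¼)*23 = 23/4 ≈ 5.7500)
l = 2*√818 (l = √3272 = 2*√818 ≈ 57.201)
l + t = 2*√818 + 23/4 = 23/4 + 2*√818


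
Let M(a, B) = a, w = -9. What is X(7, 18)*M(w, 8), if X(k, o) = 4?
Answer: -36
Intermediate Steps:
X(7, 18)*M(w, 8) = 4*(-9) = -36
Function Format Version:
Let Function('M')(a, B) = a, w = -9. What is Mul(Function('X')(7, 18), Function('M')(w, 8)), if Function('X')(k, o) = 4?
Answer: -36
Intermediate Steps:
Mul(Function('X')(7, 18), Function('M')(w, 8)) = Mul(4, -9) = -36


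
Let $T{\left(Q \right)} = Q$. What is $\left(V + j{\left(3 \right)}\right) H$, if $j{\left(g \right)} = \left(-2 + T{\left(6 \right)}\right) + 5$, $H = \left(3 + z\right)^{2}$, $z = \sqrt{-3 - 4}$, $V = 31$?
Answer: $80 + 240 i \sqrt{7} \approx 80.0 + 634.98 i$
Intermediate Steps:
$z = i \sqrt{7}$ ($z = \sqrt{-7} = i \sqrt{7} \approx 2.6458 i$)
$H = \left(3 + i \sqrt{7}\right)^{2} \approx 2.0 + 15.875 i$
$j{\left(g \right)} = 9$ ($j{\left(g \right)} = \left(-2 + 6\right) + 5 = 4 + 5 = 9$)
$\left(V + j{\left(3 \right)}\right) H = \left(31 + 9\right) \left(3 + i \sqrt{7}\right)^{2} = 40 \left(3 + i \sqrt{7}\right)^{2}$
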